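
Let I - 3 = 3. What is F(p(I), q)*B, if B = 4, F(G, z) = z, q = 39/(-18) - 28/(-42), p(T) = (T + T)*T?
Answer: -6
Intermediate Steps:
I = 6 (I = 3 + 3 = 6)
p(T) = 2*T² (p(T) = (2*T)*T = 2*T²)
q = -3/2 (q = 39*(-1/18) - 28*(-1/42) = -13/6 + ⅔ = -3/2 ≈ -1.5000)
F(p(I), q)*B = -3/2*4 = -6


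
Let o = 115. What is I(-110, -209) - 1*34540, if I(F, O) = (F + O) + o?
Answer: -34744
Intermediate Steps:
I(F, O) = 115 + F + O (I(F, O) = (F + O) + 115 = 115 + F + O)
I(-110, -209) - 1*34540 = (115 - 110 - 209) - 1*34540 = -204 - 34540 = -34744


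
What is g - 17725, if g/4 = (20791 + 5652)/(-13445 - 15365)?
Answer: -255381511/14405 ≈ -17729.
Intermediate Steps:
g = -52886/14405 (g = 4*((20791 + 5652)/(-13445 - 15365)) = 4*(26443/(-28810)) = 4*(26443*(-1/28810)) = 4*(-26443/28810) = -52886/14405 ≈ -3.6714)
g - 17725 = -52886/14405 - 17725 = -255381511/14405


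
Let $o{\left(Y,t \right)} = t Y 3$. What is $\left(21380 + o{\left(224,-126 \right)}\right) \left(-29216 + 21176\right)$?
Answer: $508867680$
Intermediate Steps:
$o{\left(Y,t \right)} = 3 Y t$ ($o{\left(Y,t \right)} = Y t 3 = 3 Y t$)
$\left(21380 + o{\left(224,-126 \right)}\right) \left(-29216 + 21176\right) = \left(21380 + 3 \cdot 224 \left(-126\right)\right) \left(-29216 + 21176\right) = \left(21380 - 84672\right) \left(-8040\right) = \left(-63292\right) \left(-8040\right) = 508867680$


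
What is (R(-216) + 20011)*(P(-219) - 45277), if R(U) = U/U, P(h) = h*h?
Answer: 53712208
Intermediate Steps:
P(h) = h**2
R(U) = 1
(R(-216) + 20011)*(P(-219) - 45277) = (1 + 20011)*((-219)**2 - 45277) = 20012*(47961 - 45277) = 20012*2684 = 53712208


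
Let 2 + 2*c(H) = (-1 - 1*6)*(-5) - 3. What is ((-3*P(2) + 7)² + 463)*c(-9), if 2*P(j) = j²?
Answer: 6960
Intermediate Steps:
c(H) = 15 (c(H) = -1 + ((-1 - 1*6)*(-5) - 3)/2 = -1 + ((-1 - 6)*(-5) - 3)/2 = -1 + (-7*(-5) - 3)/2 = -1 + (35 - 3)/2 = -1 + (½)*32 = -1 + 16 = 15)
P(j) = j²/2
((-3*P(2) + 7)² + 463)*c(-9) = ((-3*2²/2 + 7)² + 463)*15 = ((-3*4/2 + 7)² + 463)*15 = ((-3*2 + 7)² + 463)*15 = ((-6 + 7)² + 463)*15 = (1² + 463)*15 = (1 + 463)*15 = 464*15 = 6960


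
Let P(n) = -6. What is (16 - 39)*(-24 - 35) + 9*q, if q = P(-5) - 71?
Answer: 664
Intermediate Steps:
q = -77 (q = -6 - 71 = -77)
(16 - 39)*(-24 - 35) + 9*q = (16 - 39)*(-24 - 35) + 9*(-77) = -23*(-59) - 693 = 1357 - 693 = 664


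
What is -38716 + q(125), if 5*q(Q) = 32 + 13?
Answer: -38707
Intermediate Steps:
q(Q) = 9 (q(Q) = (32 + 13)/5 = (1/5)*45 = 9)
-38716 + q(125) = -38716 + 9 = -38707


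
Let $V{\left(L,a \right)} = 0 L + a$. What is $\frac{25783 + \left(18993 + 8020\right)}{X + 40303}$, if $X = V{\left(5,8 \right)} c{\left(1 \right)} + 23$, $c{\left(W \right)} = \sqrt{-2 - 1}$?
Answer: $\frac{177420958}{135515539} - \frac{105592 i \sqrt{3}}{406546617} \approx 1.3092 - 0.00044986 i$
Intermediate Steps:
$V{\left(L,a \right)} = a$ ($V{\left(L,a \right)} = 0 + a = a$)
$c{\left(W \right)} = i \sqrt{3}$ ($c{\left(W \right)} = \sqrt{-3} = i \sqrt{3}$)
$X = 23 + 8 i \sqrt{3}$ ($X = 8 i \sqrt{3} + 23 = 23 + 8 i \sqrt{3} \approx 23.0 + 13.856 i$)
$\frac{25783 + \left(18993 + 8020\right)}{X + 40303} = \frac{25783 + \left(18993 + 8020\right)}{\left(23 + 8 i \sqrt{3}\right) + 40303} = \frac{25783 + 27013}{40326 + 8 i \sqrt{3}} = \frac{52796}{40326 + 8 i \sqrt{3}}$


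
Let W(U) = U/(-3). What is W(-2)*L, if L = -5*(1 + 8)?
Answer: -30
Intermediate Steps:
W(U) = -U/3 (W(U) = U*(-1/3) = -U/3)
L = -45 (L = -5*9 = -45)
W(-2)*L = -1/3*(-2)*(-45) = (2/3)*(-45) = -30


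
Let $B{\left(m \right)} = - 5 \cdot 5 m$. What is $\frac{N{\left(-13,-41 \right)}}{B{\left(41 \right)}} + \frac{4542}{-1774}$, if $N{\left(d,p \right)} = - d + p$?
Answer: $- \frac{2302939}{909175} \approx -2.533$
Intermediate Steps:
$N{\left(d,p \right)} = p - d$
$B{\left(m \right)} = - 25 m$
$\frac{N{\left(-13,-41 \right)}}{B{\left(41 \right)}} + \frac{4542}{-1774} = \frac{-41 - -13}{\left(-25\right) 41} + \frac{4542}{-1774} = \frac{-41 + 13}{-1025} + 4542 \left(- \frac{1}{1774}\right) = \left(-28\right) \left(- \frac{1}{1025}\right) - \frac{2271}{887} = \frac{28}{1025} - \frac{2271}{887} = - \frac{2302939}{909175}$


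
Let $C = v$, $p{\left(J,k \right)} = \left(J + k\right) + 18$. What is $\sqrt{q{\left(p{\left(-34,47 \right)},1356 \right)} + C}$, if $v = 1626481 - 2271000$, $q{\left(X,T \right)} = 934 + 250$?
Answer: $i \sqrt{643335} \approx 802.08 i$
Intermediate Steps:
$p{\left(J,k \right)} = 18 + J + k$
$q{\left(X,T \right)} = 1184$
$v = -644519$
$C = -644519$
$\sqrt{q{\left(p{\left(-34,47 \right)},1356 \right)} + C} = \sqrt{1184 - 644519} = \sqrt{-643335} = i \sqrt{643335}$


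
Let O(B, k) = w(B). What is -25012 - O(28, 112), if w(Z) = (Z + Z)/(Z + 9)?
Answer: -925500/37 ≈ -25014.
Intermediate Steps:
w(Z) = 2*Z/(9 + Z) (w(Z) = (2*Z)/(9 + Z) = 2*Z/(9 + Z))
O(B, k) = 2*B/(9 + B)
-25012 - O(28, 112) = -25012 - 2*28/(9 + 28) = -25012 - 2*28/37 = -25012 - 1*56/37 = -25012 - 56/37 = -925500/37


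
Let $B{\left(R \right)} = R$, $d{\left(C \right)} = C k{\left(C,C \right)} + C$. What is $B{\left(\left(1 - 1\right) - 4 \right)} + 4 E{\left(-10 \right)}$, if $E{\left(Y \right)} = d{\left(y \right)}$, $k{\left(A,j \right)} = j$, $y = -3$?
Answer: $20$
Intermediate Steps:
$d{\left(C \right)} = C + C^{2}$ ($d{\left(C \right)} = C C + C = C^{2} + C = C + C^{2}$)
$E{\left(Y \right)} = 6$ ($E{\left(Y \right)} = - 3 \left(1 - 3\right) = \left(-3\right) \left(-2\right) = 6$)
$B{\left(\left(1 - 1\right) - 4 \right)} + 4 E{\left(-10 \right)} = \left(\left(1 - 1\right) - 4\right) + 4 \cdot 6 = \left(0 - 4\right) + 24 = -4 + 24 = 20$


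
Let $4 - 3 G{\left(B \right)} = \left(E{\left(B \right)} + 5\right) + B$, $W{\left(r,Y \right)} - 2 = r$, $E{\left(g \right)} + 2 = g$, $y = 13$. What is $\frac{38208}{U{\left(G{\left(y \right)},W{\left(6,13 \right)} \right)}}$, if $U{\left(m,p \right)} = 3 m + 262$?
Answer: $\frac{12736}{79} \approx 161.22$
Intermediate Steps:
$E{\left(g \right)} = -2 + g$
$W{\left(r,Y \right)} = 2 + r$
$G{\left(B \right)} = \frac{1}{3} - \frac{2 B}{3}$ ($G{\left(B \right)} = \frac{4}{3} - \frac{\left(\left(-2 + B\right) + 5\right) + B}{3} = \frac{4}{3} - \frac{\left(3 + B\right) + B}{3} = \frac{4}{3} - \frac{3 + 2 B}{3} = \frac{4}{3} - \left(1 + \frac{2 B}{3}\right) = \frac{1}{3} - \frac{2 B}{3}$)
$U{\left(m,p \right)} = 262 + 3 m$
$\frac{38208}{U{\left(G{\left(y \right)},W{\left(6,13 \right)} \right)}} = \frac{38208}{262 + 3 \left(\frac{1}{3} - \frac{26}{3}\right)} = \frac{38208}{262 + 3 \left(- \frac{25}{3}\right)} = \frac{38208}{262 - 25} = \frac{38208}{237} = 38208 \cdot \frac{1}{237} = \frac{12736}{79}$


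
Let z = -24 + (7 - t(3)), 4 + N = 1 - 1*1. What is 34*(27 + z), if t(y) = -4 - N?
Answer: 340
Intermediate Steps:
N = -4 (N = -4 + (1 - 1*1) = -4 + (1 - 1) = -4 + 0 = -4)
t(y) = 0 (t(y) = -4 - 1*(-4) = -4 + 4 = 0)
z = -17 (z = -24 + (7 - 1*0) = -24 + (7 + 0) = -24 + 7 = -17)
34*(27 + z) = 34*(27 - 17) = 34*10 = 340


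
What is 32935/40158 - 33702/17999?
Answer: -18551411/17629362 ≈ -1.0523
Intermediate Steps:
32935/40158 - 33702/17999 = 32935*(1/40158) - 33702*1/17999 = 32935/40158 - 822/439 = -18551411/17629362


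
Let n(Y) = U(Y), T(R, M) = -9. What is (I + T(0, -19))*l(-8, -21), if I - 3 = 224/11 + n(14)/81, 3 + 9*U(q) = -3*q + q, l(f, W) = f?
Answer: -918728/8019 ≈ -114.57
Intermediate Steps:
U(q) = -1/3 - 2*q/9 (U(q) = -1/3 + (-3*q + q)/9 = -1/3 + (-2*q)/9 = -1/3 - 2*q/9)
n(Y) = -1/3 - 2*Y/9
I = 187012/8019 (I = 3 + (224/11 + (-1/3 - 2/9*14)/81) = 3 + (224*(1/11) + (-1/3 - 28/9)*(1/81)) = 3 + (224/11 - 31/9*1/81) = 3 + (224/11 - 31/729) = 3 + 162955/8019 = 187012/8019 ≈ 23.321)
(I + T(0, -19))*l(-8, -21) = (187012/8019 - 9)*(-8) = (114841/8019)*(-8) = -918728/8019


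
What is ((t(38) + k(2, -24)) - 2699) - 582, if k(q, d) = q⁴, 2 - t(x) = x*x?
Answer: -4707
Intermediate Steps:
t(x) = 2 - x² (t(x) = 2 - x*x = 2 - x²)
((t(38) + k(2, -24)) - 2699) - 582 = (((2 - 1*38²) + 2⁴) - 2699) - 582 = (((2 - 1*1444) + 16) - 2699) - 582 = (((2 - 1444) + 16) - 2699) - 582 = ((-1442 + 16) - 2699) - 582 = (-1426 - 2699) - 582 = -4125 - 582 = -4707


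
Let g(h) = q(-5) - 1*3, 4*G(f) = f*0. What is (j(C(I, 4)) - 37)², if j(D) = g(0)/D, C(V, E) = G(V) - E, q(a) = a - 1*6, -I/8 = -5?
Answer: 4489/4 ≈ 1122.3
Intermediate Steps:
G(f) = 0 (G(f) = (f*0)/4 = (¼)*0 = 0)
I = 40 (I = -8*(-5) = 40)
q(a) = -6 + a (q(a) = a - 6 = -6 + a)
g(h) = -14 (g(h) = (-6 - 5) - 1*3 = -11 - 3 = -14)
C(V, E) = -E (C(V, E) = 0 - E = -E)
j(D) = -14/D
(j(C(I, 4)) - 37)² = (-14/((-1*4)) - 37)² = (-14/(-4) - 37)² = (-14*(-¼) - 37)² = (7/2 - 37)² = (-67/2)² = 4489/4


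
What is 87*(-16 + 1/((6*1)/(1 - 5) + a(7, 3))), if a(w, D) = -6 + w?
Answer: -1566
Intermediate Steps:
87*(-16 + 1/((6*1)/(1 - 5) + a(7, 3))) = 87*(-16 + 1/((6*1)/(1 - 5) + (-6 + 7))) = 87*(-16 + 1/(6/(-4) + 1)) = 87*(-16 + 1/(6*(-1/4) + 1)) = 87*(-16 + 1/(-3/2 + 1)) = 87*(-16 + 1/(-1/2)) = 87*(-16 - 2) = 87*(-18) = -1566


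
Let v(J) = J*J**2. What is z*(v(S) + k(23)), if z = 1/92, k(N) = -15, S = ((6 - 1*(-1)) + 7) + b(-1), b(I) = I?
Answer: 1091/46 ≈ 23.717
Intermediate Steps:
S = 13 (S = ((6 - 1*(-1)) + 7) - 1 = ((6 + 1) + 7) - 1 = (7 + 7) - 1 = 14 - 1 = 13)
z = 1/92 ≈ 0.010870
v(J) = J**3
z*(v(S) + k(23)) = (13**3 - 15)/92 = (2197 - 15)/92 = (1/92)*2182 = 1091/46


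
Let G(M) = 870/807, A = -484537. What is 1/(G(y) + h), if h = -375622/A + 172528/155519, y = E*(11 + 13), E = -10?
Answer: 20270416910107/60054243742096 ≈ 0.33753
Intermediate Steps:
y = -240 (y = -10*(11 + 13) = -10*24 = -240)
G(M) = 290/269 (G(M) = 870*(1/807) = 290/269)
h = 142012557354/75354709703 (h = -375622/(-484537) + 172528/155519 = -375622*(-1/484537) + 172528*(1/155519) = 375622/484537 + 172528/155519 = 142012557354/75354709703 ≈ 1.8846)
1/(G(y) + h) = 1/(290/269 + 142012557354/75354709703) = 1/(60054243742096/20270416910107) = 20270416910107/60054243742096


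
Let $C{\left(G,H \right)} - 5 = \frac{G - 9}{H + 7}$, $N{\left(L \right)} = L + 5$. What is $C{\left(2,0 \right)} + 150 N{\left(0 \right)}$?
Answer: $754$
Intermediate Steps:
$N{\left(L \right)} = 5 + L$
$C{\left(G,H \right)} = 5 + \frac{-9 + G}{7 + H}$ ($C{\left(G,H \right)} = 5 + \frac{G - 9}{H + 7} = 5 + \frac{-9 + G}{7 + H}$)
$C{\left(2,0 \right)} + 150 N{\left(0 \right)} = \frac{26 + 2 + 5 \cdot 0}{7 + 0} + 150 \left(5 + 0\right) = \frac{26 + 2 + 0}{7} + 150 \cdot 5 = \frac{1}{7} \cdot 28 + 750 = 4 + 750 = 754$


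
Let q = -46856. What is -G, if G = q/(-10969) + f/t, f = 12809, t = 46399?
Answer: -2314573465/508950631 ≈ -4.5477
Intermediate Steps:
G = 2314573465/508950631 (G = -46856/(-10969) + 12809/46399 = -46856*(-1/10969) + 12809*(1/46399) = 46856/10969 + 12809/46399 = 2314573465/508950631 ≈ 4.5477)
-G = -1*2314573465/508950631 = -2314573465/508950631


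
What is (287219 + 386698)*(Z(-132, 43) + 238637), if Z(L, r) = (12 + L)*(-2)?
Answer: 160983271209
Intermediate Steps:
Z(L, r) = -24 - 2*L
(287219 + 386698)*(Z(-132, 43) + 238637) = (287219 + 386698)*((-24 - 2*(-132)) + 238637) = 673917*((-24 + 264) + 238637) = 673917*(240 + 238637) = 673917*238877 = 160983271209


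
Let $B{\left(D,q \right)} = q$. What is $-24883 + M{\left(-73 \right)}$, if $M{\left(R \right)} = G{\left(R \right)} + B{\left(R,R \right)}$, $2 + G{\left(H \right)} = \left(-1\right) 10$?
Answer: $-24968$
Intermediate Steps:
$G{\left(H \right)} = -12$ ($G{\left(H \right)} = -2 - 10 = -12$)
$M{\left(R \right)} = -12 + R$
$-24883 + M{\left(-73 \right)} = -24883 - 85 = -24968$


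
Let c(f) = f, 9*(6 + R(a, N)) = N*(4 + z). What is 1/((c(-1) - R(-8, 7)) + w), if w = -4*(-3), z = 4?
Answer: 9/97 ≈ 0.092783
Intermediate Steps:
R(a, N) = -6 + 8*N/9 (R(a, N) = -6 + (N*(4 + 4))/9 = -6 + (N*8)/9 = -6 + (8*N)/9 = -6 + 8*N/9)
w = 12
1/((c(-1) - R(-8, 7)) + w) = 1/((-1 - (-6 + (8/9)*7)) + 12) = 1/((-1 - (-6 + 56/9)) + 12) = 1/((-1 - 1*2/9) + 12) = 1/((-1 - 2/9) + 12) = 1/(-11/9 + 12) = 1/(97/9) = 9/97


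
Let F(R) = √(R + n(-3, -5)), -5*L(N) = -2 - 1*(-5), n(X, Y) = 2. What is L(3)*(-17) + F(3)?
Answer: 51/5 + √5 ≈ 12.436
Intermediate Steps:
L(N) = -⅗ (L(N) = -(-2 - 1*(-5))/5 = -(-2 + 5)/5 = -⅕*3 = -⅗)
F(R) = √(2 + R) (F(R) = √(R + 2) = √(2 + R))
L(3)*(-17) + F(3) = -⅗*(-17) + √(2 + 3) = 51/5 + √5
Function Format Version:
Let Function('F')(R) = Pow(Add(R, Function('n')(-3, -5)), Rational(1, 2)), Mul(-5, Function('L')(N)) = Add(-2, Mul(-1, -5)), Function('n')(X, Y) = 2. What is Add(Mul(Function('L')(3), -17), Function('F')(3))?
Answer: Add(Rational(51, 5), Pow(5, Rational(1, 2))) ≈ 12.436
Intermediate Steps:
Function('L')(N) = Rational(-3, 5) (Function('L')(N) = Mul(Rational(-1, 5), Add(-2, Mul(-1, -5))) = Mul(Rational(-1, 5), Add(-2, 5)) = Mul(Rational(-1, 5), 3) = Rational(-3, 5))
Function('F')(R) = Pow(Add(2, R), Rational(1, 2)) (Function('F')(R) = Pow(Add(R, 2), Rational(1, 2)) = Pow(Add(2, R), Rational(1, 2)))
Add(Mul(Function('L')(3), -17), Function('F')(3)) = Add(Mul(Rational(-3, 5), -17), Pow(Add(2, 3), Rational(1, 2))) = Add(Rational(51, 5), Pow(5, Rational(1, 2)))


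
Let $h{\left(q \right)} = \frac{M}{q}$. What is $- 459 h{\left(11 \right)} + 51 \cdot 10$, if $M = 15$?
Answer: $- \frac{1275}{11} \approx -115.91$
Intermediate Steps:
$h{\left(q \right)} = \frac{15}{q}$
$- 459 h{\left(11 \right)} + 51 \cdot 10 = - 459 \cdot \frac{15}{11} + 51 \cdot 10 = - 459 \cdot 15 \cdot \frac{1}{11} + 510 = \left(-459\right) \frac{15}{11} + 510 = - \frac{6885}{11} + 510 = - \frac{1275}{11}$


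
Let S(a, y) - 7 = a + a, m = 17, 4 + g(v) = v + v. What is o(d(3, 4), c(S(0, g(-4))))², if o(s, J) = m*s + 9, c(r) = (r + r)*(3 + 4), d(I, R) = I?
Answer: 3600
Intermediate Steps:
g(v) = -4 + 2*v (g(v) = -4 + (v + v) = -4 + 2*v)
S(a, y) = 7 + 2*a (S(a, y) = 7 + (a + a) = 7 + 2*a)
c(r) = 14*r (c(r) = (2*r)*7 = 14*r)
o(s, J) = 9 + 17*s (o(s, J) = 17*s + 9 = 9 + 17*s)
o(d(3, 4), c(S(0, g(-4))))² = (9 + 17*3)² = (9 + 51)² = 60² = 3600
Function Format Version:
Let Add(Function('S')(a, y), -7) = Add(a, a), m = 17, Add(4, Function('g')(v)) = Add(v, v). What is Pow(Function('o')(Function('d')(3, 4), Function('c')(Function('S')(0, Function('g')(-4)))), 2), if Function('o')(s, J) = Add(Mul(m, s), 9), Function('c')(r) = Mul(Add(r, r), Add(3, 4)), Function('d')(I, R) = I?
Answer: 3600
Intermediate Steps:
Function('g')(v) = Add(-4, Mul(2, v)) (Function('g')(v) = Add(-4, Add(v, v)) = Add(-4, Mul(2, v)))
Function('S')(a, y) = Add(7, Mul(2, a)) (Function('S')(a, y) = Add(7, Add(a, a)) = Add(7, Mul(2, a)))
Function('c')(r) = Mul(14, r) (Function('c')(r) = Mul(Mul(2, r), 7) = Mul(14, r))
Function('o')(s, J) = Add(9, Mul(17, s)) (Function('o')(s, J) = Add(Mul(17, s), 9) = Add(9, Mul(17, s)))
Pow(Function('o')(Function('d')(3, 4), Function('c')(Function('S')(0, Function('g')(-4)))), 2) = Pow(Add(9, Mul(17, 3)), 2) = Pow(Add(9, 51), 2) = Pow(60, 2) = 3600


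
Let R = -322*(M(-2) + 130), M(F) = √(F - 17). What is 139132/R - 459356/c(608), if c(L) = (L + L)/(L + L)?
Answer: 2*(-5282594*√19 + 686742189*I)/(23*(√19 - 130*I)) ≈ -4.5936e+5 + 0.11132*I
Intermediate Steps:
M(F) = √(-17 + F)
c(L) = 1 (c(L) = (2*L)/((2*L)) = (2*L)*(1/(2*L)) = 1)
R = -41860 - 322*I*√19 (R = -322*(√(-17 - 2) + 130) = -322*(√(-19) + 130) = -322*(I*√19 + 130) = -322*(130 + I*√19) = -41860 - 322*I*√19 ≈ -41860.0 - 1403.6*I)
139132/R - 459356/c(608) = 139132/(-41860 - 322*I*√19) - 459356/1 = 139132/(-41860 - 322*I*√19) - 459356*1 = 139132/(-41860 - 322*I*√19) - 459356 = -459356 + 139132/(-41860 - 322*I*√19)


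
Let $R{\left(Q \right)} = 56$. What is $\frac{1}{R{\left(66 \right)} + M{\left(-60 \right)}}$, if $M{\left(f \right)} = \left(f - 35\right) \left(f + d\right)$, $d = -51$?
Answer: $\frac{1}{10601} \approx 9.4331 \cdot 10^{-5}$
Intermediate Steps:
$M{\left(f \right)} = \left(-51 + f\right) \left(-35 + f\right)$ ($M{\left(f \right)} = \left(f - 35\right) \left(f - 51\right) = \left(-35 + f\right) \left(-51 + f\right) = \left(-51 + f\right) \left(-35 + f\right)$)
$\frac{1}{R{\left(66 \right)} + M{\left(-60 \right)}} = \frac{1}{56 + \left(1785 + \left(-60\right)^{2} - -5160\right)} = \frac{1}{56 + \left(1785 + 3600 + 5160\right)} = \frac{1}{56 + 10545} = \frac{1}{10601}$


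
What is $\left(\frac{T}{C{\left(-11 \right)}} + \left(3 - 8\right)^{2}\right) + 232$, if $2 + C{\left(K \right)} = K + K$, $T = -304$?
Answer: $\frac{809}{3} \approx 269.67$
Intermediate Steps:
$C{\left(K \right)} = -2 + 2 K$ ($C{\left(K \right)} = -2 + \left(K + K\right) = -2 + 2 K$)
$\left(\frac{T}{C{\left(-11 \right)}} + \left(3 - 8\right)^{2}\right) + 232 = \left(- \frac{304}{-2 + 2 \left(-11\right)} + \left(3 - 8\right)^{2}\right) + 232 = \left(- \frac{304}{-2 - 22} + \left(-5\right)^{2}\right) + 232 = \left(- \frac{304}{-24} + 25\right) + 232 = \left(\left(-304\right) \left(- \frac{1}{24}\right) + 25\right) + 232 = \left(\frac{38}{3} + 25\right) + 232 = \frac{113}{3} + 232 = \frac{809}{3}$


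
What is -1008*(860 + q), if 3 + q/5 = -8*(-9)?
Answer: -1214640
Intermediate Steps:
q = 345 (q = -15 + 5*(-8*(-9)) = -15 + 5*72 = -15 + 360 = 345)
-1008*(860 + q) = -1008*(860 + 345) = -1008*1205 = -1214640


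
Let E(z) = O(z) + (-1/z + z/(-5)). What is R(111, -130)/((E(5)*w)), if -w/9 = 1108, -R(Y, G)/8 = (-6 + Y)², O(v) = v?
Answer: 12250/5263 ≈ 2.3276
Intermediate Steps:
R(Y, G) = -8*(-6 + Y)²
w = -9972 (w = -9*1108 = -9972)
E(z) = -1/z + 4*z/5 (E(z) = z + (-1/z + z/(-5)) = z + (-1/z + z*(-⅕)) = z + (-1/z - z/5) = -1/z + 4*z/5)
R(111, -130)/((E(5)*w)) = (-8*(-6 + 111)²)/(((-1/5 + (⅘)*5)*(-9972))) = (-8*105²)/(((-1*⅕ + 4)*(-9972))) = (-8*11025)/(((-⅕ + 4)*(-9972))) = -88200/((19/5)*(-9972)) = -88200/(-189468/5) = -88200*(-5/189468) = 12250/5263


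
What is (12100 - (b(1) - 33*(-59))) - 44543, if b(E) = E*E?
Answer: -34391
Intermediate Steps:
b(E) = E²
(12100 - (b(1) - 33*(-59))) - 44543 = (12100 - (1² - 33*(-59))) - 44543 = (12100 - (1 + 1947)) - 44543 = (12100 - 1*1948) - 44543 = (12100 - 1948) - 44543 = 10152 - 44543 = -34391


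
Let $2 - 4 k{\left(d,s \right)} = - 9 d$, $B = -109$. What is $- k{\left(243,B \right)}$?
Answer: $- \frac{2189}{4} \approx -547.25$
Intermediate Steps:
$k{\left(d,s \right)} = \frac{1}{2} + \frac{9 d}{4}$ ($k{\left(d,s \right)} = \frac{1}{2} - \frac{\left(-9\right) d}{4} = \frac{1}{2} + \frac{9 d}{4}$)
$- k{\left(243,B \right)} = - (\frac{1}{2} + \frac{9}{4} \cdot 243) = - (\frac{1}{2} + \frac{2187}{4}) = \left(-1\right) \frac{2189}{4} = - \frac{2189}{4}$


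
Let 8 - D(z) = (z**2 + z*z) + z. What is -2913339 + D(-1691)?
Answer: -8630602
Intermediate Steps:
D(z) = 8 - z - 2*z**2 (D(z) = 8 - ((z**2 + z*z) + z) = 8 - ((z**2 + z**2) + z) = 8 - (2*z**2 + z) = 8 - (z + 2*z**2) = 8 + (-z - 2*z**2) = 8 - z - 2*z**2)
-2913339 + D(-1691) = -2913339 + (8 - 1*(-1691) - 2*(-1691)**2) = -2913339 + (8 + 1691 - 2*2859481) = -2913339 + (8 + 1691 - 5718962) = -2913339 - 5717263 = -8630602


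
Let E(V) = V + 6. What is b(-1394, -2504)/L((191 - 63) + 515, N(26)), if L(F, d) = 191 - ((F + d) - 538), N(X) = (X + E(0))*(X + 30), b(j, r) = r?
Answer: 1252/853 ≈ 1.4678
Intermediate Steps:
E(V) = 6 + V
N(X) = (6 + X)*(30 + X) (N(X) = (X + (6 + 0))*(X + 30) = (X + 6)*(30 + X) = (6 + X)*(30 + X))
L(F, d) = 729 - F - d (L(F, d) = 191 - (-538 + F + d) = 191 + (538 - F - d) = 729 - F - d)
b(-1394, -2504)/L((191 - 63) + 515, N(26)) = -2504/(729 - ((191 - 63) + 515) - (180 + 26² + 36*26)) = -2504/(729 - (128 + 515) - (180 + 676 + 936)) = -2504/(729 - 1*643 - 1*1792) = -2504/(729 - 643 - 1792) = -2504/(-1706) = -2504*(-1/1706) = 1252/853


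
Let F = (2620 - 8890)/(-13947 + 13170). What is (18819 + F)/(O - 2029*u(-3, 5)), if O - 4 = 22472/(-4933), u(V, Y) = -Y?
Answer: 24054348863/12961019155 ≈ 1.8559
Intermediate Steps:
F = 2090/259 (F = -6270/(-777) = -6270*(-1/777) = 2090/259 ≈ 8.0695)
O = -2740/4933 (O = 4 + 22472/(-4933) = 4 + 22472*(-1/4933) = 4 - 22472/4933 = -2740/4933 ≈ -0.55544)
(18819 + F)/(O - 2029*u(-3, 5)) = (18819 + 2090/259)/(-2740/4933 - (-2029)*5) = 4876211/(259*(-2740/4933 - 2029*(-5))) = 4876211/(259*(-2740/4933 + 10145)) = 4876211/(259*(50042545/4933)) = (4876211/259)*(4933/50042545) = 24054348863/12961019155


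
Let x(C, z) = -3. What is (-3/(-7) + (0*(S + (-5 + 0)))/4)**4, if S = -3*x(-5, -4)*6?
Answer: 81/2401 ≈ 0.033736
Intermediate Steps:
S = 54 (S = -3*(-3)*6 = 9*6 = 54)
(-3/(-7) + (0*(S + (-5 + 0)))/4)**4 = (-3/(-7) + (0*(54 + (-5 + 0)))/4)**4 = (-3*(-1/7) + (0*(54 - 5))*(1/4))**4 = (3/7 + (0*49)*(1/4))**4 = (3/7 + 0*(1/4))**4 = (3/7 + 0)**4 = (3/7)**4 = 81/2401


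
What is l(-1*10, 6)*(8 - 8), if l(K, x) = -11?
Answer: 0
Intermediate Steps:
l(-1*10, 6)*(8 - 8) = -11*(8 - 8) = -11*0 = 0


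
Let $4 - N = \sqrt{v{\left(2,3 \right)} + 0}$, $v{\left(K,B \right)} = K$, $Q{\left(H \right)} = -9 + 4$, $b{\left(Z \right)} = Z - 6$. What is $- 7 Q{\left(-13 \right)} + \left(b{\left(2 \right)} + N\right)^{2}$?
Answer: $37$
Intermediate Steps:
$b{\left(Z \right)} = -6 + Z$ ($b{\left(Z \right)} = Z - 6 = -6 + Z$)
$Q{\left(H \right)} = -5$
$N = 4 - \sqrt{2}$ ($N = 4 - \sqrt{2 + 0} = 4 - \sqrt{2} \approx 2.5858$)
$- 7 Q{\left(-13 \right)} + \left(b{\left(2 \right)} + N\right)^{2} = \left(-7\right) \left(-5\right) + \left(\left(-6 + 2\right) + \left(4 - \sqrt{2}\right)\right)^{2} = 35 + \left(-4 + \left(4 - \sqrt{2}\right)\right)^{2} = 35 + \left(- \sqrt{2}\right)^{2} = 35 + 2 = 37$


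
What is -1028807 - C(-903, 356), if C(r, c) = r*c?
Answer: -707339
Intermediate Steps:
C(r, c) = c*r
-1028807 - C(-903, 356) = -1028807 - 356*(-903) = -1028807 - 1*(-321468) = -1028807 + 321468 = -707339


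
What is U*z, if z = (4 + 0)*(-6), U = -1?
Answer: 24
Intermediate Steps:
z = -24 (z = 4*(-6) = -24)
U*z = -1*(-24) = 24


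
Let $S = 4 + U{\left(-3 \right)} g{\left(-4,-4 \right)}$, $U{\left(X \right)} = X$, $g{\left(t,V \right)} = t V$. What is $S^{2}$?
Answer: $1936$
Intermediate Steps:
$g{\left(t,V \right)} = V t$
$S = -44$ ($S = 4 - 3 \left(\left(-4\right) \left(-4\right)\right) = 4 - 48 = -44$)
$S^{2} = \left(-44\right)^{2} = 1936$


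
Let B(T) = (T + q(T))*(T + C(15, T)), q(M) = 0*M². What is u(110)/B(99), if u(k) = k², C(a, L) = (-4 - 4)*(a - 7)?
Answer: 220/63 ≈ 3.4921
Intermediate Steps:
q(M) = 0
C(a, L) = 56 - 8*a (C(a, L) = -8*(-7 + a) = 56 - 8*a)
B(T) = T*(-64 + T) (B(T) = (T + 0)*(T + (56 - 8*15)) = T*(T + (56 - 120)) = T*(T - 64) = T*(-64 + T))
u(110)/B(99) = 110²/((99*(-64 + 99))) = 12100/((99*35)) = 12100/3465 = 12100*(1/3465) = 220/63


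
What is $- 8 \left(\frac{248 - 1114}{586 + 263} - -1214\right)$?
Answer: $- \frac{8238560}{849} \approx -9703.8$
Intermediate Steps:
$- 8 \left(\frac{248 - 1114}{586 + 263} - -1214\right) = - 8 \left(- \frac{866}{849} + 1214\right) = \left(-8\right) \frac{1029820}{849} = - \frac{8238560}{849}$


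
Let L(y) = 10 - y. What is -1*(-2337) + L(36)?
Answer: 2311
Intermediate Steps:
-1*(-2337) + L(36) = -1*(-2337) + (10 - 1*36) = 2337 + (10 - 36) = 2337 - 26 = 2311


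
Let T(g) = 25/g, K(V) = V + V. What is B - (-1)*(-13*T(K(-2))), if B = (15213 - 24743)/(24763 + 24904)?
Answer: 16103655/198668 ≈ 81.058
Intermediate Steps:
B = -9530/49667 ≈ -0.19188
K(V) = 2*V
B - (-1)*(-13*T(K(-2))) = -9530/49667 - (-1)*(-325/(2*(-2))) = -9530/49667 - (-1)*(-325/(-4)) = -9530/49667 - (-1)*(-325*(-1)/4) = -9530/49667 - (-1)*(-13*(-25/4)) = -9530/49667 - (-1)*325/4 = -9530/49667 - 1*(-325/4) = -9530/49667 + 325/4 = 16103655/198668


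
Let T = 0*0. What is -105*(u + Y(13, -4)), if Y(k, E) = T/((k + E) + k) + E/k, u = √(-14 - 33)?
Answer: 420/13 - 105*I*√47 ≈ 32.308 - 719.84*I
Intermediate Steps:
u = I*√47 (u = √(-47) = I*√47 ≈ 6.8557*I)
T = 0
Y(k, E) = E/k (Y(k, E) = 0/((k + E) + k) + E/k = 0/((E + k) + k) + E/k = 0/(E + 2*k) + E/k = 0 + E/k = E/k)
-105*(u + Y(13, -4)) = -105*(I*√47 - 4/13) = -105*(-4/13 + I*√47) = 420/13 - 105*I*√47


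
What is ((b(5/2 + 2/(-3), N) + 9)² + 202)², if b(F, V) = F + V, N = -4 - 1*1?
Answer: 72199009/1296 ≈ 55709.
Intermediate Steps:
N = -5 (N = -4 - 1 = -5)
((b(5/2 + 2/(-3), N) + 9)² + 202)² = ((((5/2 + 2/(-3)) - 5) + 9)² + 202)² = ((((5*(½) + 2*(-⅓)) - 5) + 9)² + 202)² = ((((5/2 - ⅔) - 5) + 9)² + 202)² = (((11/6 - 5) + 9)² + 202)² = ((-19/6 + 9)² + 202)² = ((35/6)² + 202)² = (1225/36 + 202)² = (8497/36)² = 72199009/1296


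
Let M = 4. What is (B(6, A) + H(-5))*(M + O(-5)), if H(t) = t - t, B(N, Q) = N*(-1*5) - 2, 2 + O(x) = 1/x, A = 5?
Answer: -288/5 ≈ -57.600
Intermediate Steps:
O(x) = -2 + 1/x
B(N, Q) = -2 - 5*N (B(N, Q) = N*(-5) - 2 = -5*N - 2 = -2 - 5*N)
H(t) = 0
(B(6, A) + H(-5))*(M + O(-5)) = ((-2 - 5*6) + 0)*(4 + (-2 + 1/(-5))) = ((-2 - 30) + 0)*(4 + (-2 - ⅕)) = (-32 + 0)*(4 - 11/5) = -32*9/5 = -288/5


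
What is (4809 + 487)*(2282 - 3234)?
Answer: -5041792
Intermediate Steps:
(4809 + 487)*(2282 - 3234) = 5296*(-952) = -5041792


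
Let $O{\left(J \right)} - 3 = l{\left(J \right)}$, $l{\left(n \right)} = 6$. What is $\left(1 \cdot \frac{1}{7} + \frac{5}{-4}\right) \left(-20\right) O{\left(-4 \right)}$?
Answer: $\frac{1395}{7} \approx 199.29$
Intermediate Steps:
$O{\left(J \right)} = 9$ ($O{\left(J \right)} = 3 + 6 = 9$)
$\left(1 \cdot \frac{1}{7} + \frac{5}{-4}\right) \left(-20\right) O{\left(-4 \right)} = \left(1 \cdot \frac{1}{7} + \frac{5}{-4}\right) \left(-20\right) 9 = \left(1 \cdot \frac{1}{7} + 5 \left(- \frac{1}{4}\right)\right) \left(-20\right) 9 = \left(\frac{1}{7} - \frac{5}{4}\right) \left(-20\right) 9 = \left(- \frac{31}{28}\right) \left(-20\right) 9 = \frac{155}{7} \cdot 9 = \frac{1395}{7}$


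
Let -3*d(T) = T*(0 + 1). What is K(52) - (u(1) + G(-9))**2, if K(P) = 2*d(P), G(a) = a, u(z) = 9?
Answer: -104/3 ≈ -34.667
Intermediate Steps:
d(T) = -T/3 (d(T) = -T*(0 + 1)/3 = -T/3)
K(P) = -2*P/3 (K(P) = 2*(-P/3) = -2*P/3)
K(52) - (u(1) + G(-9))**2 = -2/3*52 - (9 - 9)**2 = -104/3 - 1*0**2 = -104/3 - 1*0 = -104/3 + 0 = -104/3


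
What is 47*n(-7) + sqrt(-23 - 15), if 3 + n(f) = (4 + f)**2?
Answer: 282 + I*sqrt(38) ≈ 282.0 + 6.1644*I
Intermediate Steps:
n(f) = -3 + (4 + f)**2
47*n(-7) + sqrt(-23 - 15) = 47*(-3 + (4 - 7)**2) + sqrt(-23 - 15) = 47*(-3 + (-3)**2) + sqrt(-38) = 47*(-3 + 9) + I*sqrt(38) = 47*6 + I*sqrt(38) = 282 + I*sqrt(38)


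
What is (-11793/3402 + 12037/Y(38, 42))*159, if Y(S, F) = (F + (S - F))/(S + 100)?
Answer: 49913937889/7182 ≈ 6.9499e+6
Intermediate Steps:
Y(S, F) = S/(100 + S)
(-11793/3402 + 12037/Y(38, 42))*159 = (-11793/3402 + 12037/((38/(100 + 38))))*159 = (-11793*1/3402 + 12037/((38/138)))*159 = (-3931/1134 + 12037/((38*(1/138))))*159 = (-3931/1134 + 12037/(19/69))*159 = (-3931/1134 + 12037*(69/19))*159 = (-3931/1134 + 830553/19)*159 = (941772413/21546)*159 = 49913937889/7182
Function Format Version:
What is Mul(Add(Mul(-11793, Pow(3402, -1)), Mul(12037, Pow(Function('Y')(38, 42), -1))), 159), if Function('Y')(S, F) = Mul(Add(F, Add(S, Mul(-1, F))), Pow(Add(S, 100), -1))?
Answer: Rational(49913937889, 7182) ≈ 6.9499e+6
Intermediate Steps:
Function('Y')(S, F) = Mul(S, Pow(Add(100, S), -1))
Mul(Add(Mul(-11793, Pow(3402, -1)), Mul(12037, Pow(Function('Y')(38, 42), -1))), 159) = Mul(Add(Mul(-11793, Pow(3402, -1)), Mul(12037, Pow(Mul(38, Pow(Add(100, 38), -1)), -1))), 159) = Mul(Add(Mul(-11793, Rational(1, 3402)), Mul(12037, Pow(Mul(38, Pow(138, -1)), -1))), 159) = Mul(Add(Rational(-3931, 1134), Mul(12037, Pow(Mul(38, Rational(1, 138)), -1))), 159) = Mul(Add(Rational(-3931, 1134), Mul(12037, Pow(Rational(19, 69), -1))), 159) = Mul(Add(Rational(-3931, 1134), Mul(12037, Rational(69, 19))), 159) = Mul(Add(Rational(-3931, 1134), Rational(830553, 19)), 159) = Mul(Rational(941772413, 21546), 159) = Rational(49913937889, 7182)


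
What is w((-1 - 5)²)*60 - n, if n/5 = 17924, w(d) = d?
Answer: -87460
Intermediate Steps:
n = 89620 (n = 5*17924 = 89620)
w((-1 - 5)²)*60 - n = (-1 - 5)²*60 - 1*89620 = (-6)²*60 - 89620 = 36*60 - 89620 = 2160 - 89620 = -87460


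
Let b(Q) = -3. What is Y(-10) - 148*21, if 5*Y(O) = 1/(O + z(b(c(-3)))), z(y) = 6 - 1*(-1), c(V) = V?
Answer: -46621/15 ≈ -3108.1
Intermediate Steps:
z(y) = 7 (z(y) = 6 + 1 = 7)
Y(O) = 1/(5*(7 + O)) (Y(O) = 1/(5*(O + 7)) = 1/(5*(7 + O)))
Y(-10) - 148*21 = 1/(5*(7 - 10)) - 148*21 = (⅕)/(-3) - 3108 = (⅕)*(-⅓) - 3108 = -1/15 - 3108 = -46621/15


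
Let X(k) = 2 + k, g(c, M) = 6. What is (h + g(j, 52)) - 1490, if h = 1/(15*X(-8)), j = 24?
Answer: -133561/90 ≈ -1484.0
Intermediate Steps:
h = -1/90 (h = 1/(15*(2 - 8)) = 1/(15*(-6)) = 1/(-90) = -1/90 ≈ -0.011111)
(h + g(j, 52)) - 1490 = (-1/90 + 6) - 1490 = 539/90 - 1490 = -133561/90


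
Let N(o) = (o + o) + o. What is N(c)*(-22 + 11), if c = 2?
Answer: -66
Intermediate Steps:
N(o) = 3*o (N(o) = 2*o + o = 3*o)
N(c)*(-22 + 11) = (3*2)*(-22 + 11) = 6*(-11) = -66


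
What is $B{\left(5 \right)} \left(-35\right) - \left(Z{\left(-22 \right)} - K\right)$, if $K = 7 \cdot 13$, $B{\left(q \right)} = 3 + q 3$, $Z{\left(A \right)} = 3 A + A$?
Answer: $-451$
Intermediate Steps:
$Z{\left(A \right)} = 4 A$
$B{\left(q \right)} = 3 + 3 q$
$K = 91$
$B{\left(5 \right)} \left(-35\right) - \left(Z{\left(-22 \right)} - K\right) = \left(3 + 3 \cdot 5\right) \left(-35\right) - \left(4 \left(-22\right) - 91\right) = \left(3 + 15\right) \left(-35\right) - \left(-88 - 91\right) = 18 \left(-35\right) - -179 = -630 + 179 = -451$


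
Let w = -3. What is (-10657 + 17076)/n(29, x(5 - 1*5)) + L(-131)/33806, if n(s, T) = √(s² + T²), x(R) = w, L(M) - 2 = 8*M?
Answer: -523/16903 + 6419*√34/170 ≈ 220.14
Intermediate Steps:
L(M) = 2 + 8*M
x(R) = -3
n(s, T) = √(T² + s²)
(-10657 + 17076)/n(29, x(5 - 1*5)) + L(-131)/33806 = (-10657 + 17076)/(√((-3)² + 29²)) + (2 + 8*(-131))/33806 = 6419/(√(9 + 841)) + (2 - 1048)*(1/33806) = 6419/(√850) - 1046*1/33806 = 6419/((5*√34)) - 523/16903 = 6419*(√34/170) - 523/16903 = 6419*√34/170 - 523/16903 = -523/16903 + 6419*√34/170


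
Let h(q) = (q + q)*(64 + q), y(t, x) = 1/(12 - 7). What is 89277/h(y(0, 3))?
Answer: 743975/214 ≈ 3476.5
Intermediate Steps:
y(t, x) = ⅕ (y(t, x) = 1/5 = ⅕)
h(q) = 2*q*(64 + q) (h(q) = (2*q)*(64 + q) = 2*q*(64 + q))
89277/h(y(0, 3)) = 89277/((2*(⅕)*(64 + ⅕))) = 89277/((2*(⅕)*(321/5))) = 89277/(642/25) = 89277*(25/642) = 743975/214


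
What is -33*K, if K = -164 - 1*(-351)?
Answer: -6171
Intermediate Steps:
K = 187 (K = -164 + 351 = 187)
-33*K = -33*187 = -6171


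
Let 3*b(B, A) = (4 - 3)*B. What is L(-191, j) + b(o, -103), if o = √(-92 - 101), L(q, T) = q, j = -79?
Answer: -191 + I*√193/3 ≈ -191.0 + 4.6308*I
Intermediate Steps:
o = I*√193 (o = √(-193) = I*√193 ≈ 13.892*I)
b(B, A) = B/3 (b(B, A) = ((4 - 3)*B)/3 = (1*B)/3 = B/3)
L(-191, j) + b(o, -103) = -191 + (I*√193)/3 = -191 + I*√193/3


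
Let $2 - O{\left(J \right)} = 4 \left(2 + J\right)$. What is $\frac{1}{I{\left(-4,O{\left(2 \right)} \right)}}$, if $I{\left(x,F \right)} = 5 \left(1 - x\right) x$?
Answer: $- \frac{1}{100} \approx -0.01$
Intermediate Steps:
$O{\left(J \right)} = -6 - 4 J$ ($O{\left(J \right)} = 2 - 4 \left(2 + J\right) = 2 - \left(8 + 4 J\right) = -6 - 4 J$)
$I{\left(x,F \right)} = x \left(5 - 5 x\right)$ ($I{\left(x,F \right)} = \left(5 - 5 x\right) x = x \left(5 - 5 x\right)$)
$\frac{1}{I{\left(-4,O{\left(2 \right)} \right)}} = \frac{1}{5 \left(-4\right) \left(1 - -4\right)} = \frac{1}{5 \left(-4\right) \left(1 + 4\right)} = \frac{1}{5 \left(-4\right) 5} = \frac{1}{-100} = - \frac{1}{100}$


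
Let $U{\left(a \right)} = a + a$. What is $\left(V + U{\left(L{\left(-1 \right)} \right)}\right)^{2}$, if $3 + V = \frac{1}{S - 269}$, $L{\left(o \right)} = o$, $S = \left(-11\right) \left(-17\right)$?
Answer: $\frac{168921}{6724} \approx 25.122$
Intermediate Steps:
$S = 187$
$V = - \frac{247}{82}$ ($V = -3 + \frac{1}{187 - 269} = -3 + \frac{1}{-82} = -3 - \frac{1}{82} = - \frac{247}{82} \approx -3.0122$)
$U{\left(a \right)} = 2 a$
$\left(V + U{\left(L{\left(-1 \right)} \right)}\right)^{2} = \left(- \frac{247}{82} + 2 \left(-1\right)\right)^{2} = \left(- \frac{247}{82} - 2\right)^{2} = \left(- \frac{411}{82}\right)^{2} = \frac{168921}{6724}$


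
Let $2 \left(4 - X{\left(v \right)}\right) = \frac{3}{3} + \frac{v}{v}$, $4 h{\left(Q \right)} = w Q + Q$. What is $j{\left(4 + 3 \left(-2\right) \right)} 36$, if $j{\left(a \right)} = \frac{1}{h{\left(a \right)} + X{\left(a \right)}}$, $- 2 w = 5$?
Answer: $\frac{48}{5} \approx 9.6$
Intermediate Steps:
$w = - \frac{5}{2}$ ($w = \left(- \frac{1}{2}\right) 5 = - \frac{5}{2} \approx -2.5$)
$h{\left(Q \right)} = - \frac{3 Q}{8}$ ($h{\left(Q \right)} = \frac{- \frac{5 Q}{2} + Q}{4} = \frac{\left(- \frac{3}{2}\right) Q}{4} = - \frac{3 Q}{8}$)
$X{\left(v \right)} = 3$ ($X{\left(v \right)} = 4 - \frac{\frac{3}{3} + \frac{v}{v}}{2} = 4 - \frac{3 \cdot \frac{1}{3} + 1}{2} = 4 - \frac{1 + 1}{2} = 4 - 1 = 3$)
$j{\left(a \right)} = \frac{1}{3 - \frac{3 a}{8}}$ ($j{\left(a \right)} = \frac{1}{- \frac{3 a}{8} + 3} = \frac{1}{3 - \frac{3 a}{8}}$)
$j{\left(4 + 3 \left(-2\right) \right)} 36 = \frac{8}{3 \left(8 - \left(4 + 3 \left(-2\right)\right)\right)} 36 = \frac{8}{3 \left(8 - \left(4 - 6\right)\right)} 36 = \frac{8}{3 \left(8 - -2\right)} 36 = \frac{8}{3 \left(8 + 2\right)} 36 = \frac{8}{3 \cdot 10} \cdot 36 = \frac{8}{3} \cdot \frac{1}{10} \cdot 36 = \frac{4}{15} \cdot 36 = \frac{48}{5}$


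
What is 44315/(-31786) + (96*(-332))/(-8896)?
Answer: 9669643/4418254 ≈ 2.1886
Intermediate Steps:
44315/(-31786) + (96*(-332))/(-8896) = 44315*(-1/31786) - 31872*(-1/8896) = -44315/31786 + 498/139 = 9669643/4418254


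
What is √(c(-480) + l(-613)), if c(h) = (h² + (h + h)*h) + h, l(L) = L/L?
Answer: √690721 ≈ 831.10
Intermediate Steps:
l(L) = 1
c(h) = h + 3*h² (c(h) = (h² + (2*h)*h) + h = (h² + 2*h²) + h = 3*h² + h = h + 3*h²)
√(c(-480) + l(-613)) = √(-480*(1 + 3*(-480)) + 1) = √(-480*(1 - 1440) + 1) = √(-480*(-1439) + 1) = √(690720 + 1) = √690721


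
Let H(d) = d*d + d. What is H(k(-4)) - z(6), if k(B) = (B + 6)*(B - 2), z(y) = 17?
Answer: 115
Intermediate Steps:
k(B) = (-2 + B)*(6 + B) (k(B) = (6 + B)*(-2 + B) = (-2 + B)*(6 + B))
H(d) = d + d² (H(d) = d² + d = d + d²)
H(k(-4)) - z(6) = (-12 + (-4)² + 4*(-4))*(1 + (-12 + (-4)² + 4*(-4))) - 1*17 = (-12 + 16 - 16)*(1 + (-12 + 16 - 16)) - 17 = -12*(1 - 12) - 17 = -12*(-11) - 17 = 132 - 17 = 115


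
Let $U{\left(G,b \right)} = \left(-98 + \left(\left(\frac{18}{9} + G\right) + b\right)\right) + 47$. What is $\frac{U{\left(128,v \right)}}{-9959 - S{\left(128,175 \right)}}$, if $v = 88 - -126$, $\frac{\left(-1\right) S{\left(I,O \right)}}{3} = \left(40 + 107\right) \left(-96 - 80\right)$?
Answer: $- \frac{293}{87575} \approx -0.0033457$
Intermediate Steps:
$S{\left(I,O \right)} = 77616$ ($S{\left(I,O \right)} = - 3 \left(40 + 107\right) \left(-96 - 80\right) = - 3 \cdot 147 \left(-176\right) = \left(-3\right) \left(-25872\right) = 77616$)
$v = 214$ ($v = 88 + 126 = 214$)
$U{\left(G,b \right)} = -49 + G + b$ ($U{\left(G,b \right)} = \left(-98 + \left(\left(18 \cdot \frac{1}{9} + G\right) + b\right)\right) + 47 = \left(-98 + \left(\left(2 + G\right) + b\right)\right) + 47 = \left(-98 + \left(2 + G + b\right)\right) + 47 = \left(-96 + G + b\right) + 47 = -49 + G + b$)
$\frac{U{\left(128,v \right)}}{-9959 - S{\left(128,175 \right)}} = \frac{-49 + 128 + 214}{-9959 - 77616} = \frac{293}{-9959 - 77616} = \frac{293}{-87575} = 293 \left(- \frac{1}{87575}\right) = - \frac{293}{87575}$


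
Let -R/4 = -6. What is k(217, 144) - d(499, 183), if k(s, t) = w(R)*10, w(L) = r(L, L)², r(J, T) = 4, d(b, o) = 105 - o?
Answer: 238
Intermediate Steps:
R = 24 (R = -4*(-6) = 24)
w(L) = 16 (w(L) = 4² = 16)
k(s, t) = 160 (k(s, t) = 16*10 = 160)
k(217, 144) - d(499, 183) = 160 - (105 - 1*183) = 160 - (105 - 183) = 160 - 1*(-78) = 160 + 78 = 238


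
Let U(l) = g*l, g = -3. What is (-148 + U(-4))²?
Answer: 18496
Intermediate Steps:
U(l) = -3*l
(-148 + U(-4))² = (-148 - 3*(-4))² = (-148 + 12)² = (-136)² = 18496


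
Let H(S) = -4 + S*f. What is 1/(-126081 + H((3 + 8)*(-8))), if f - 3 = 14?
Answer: -1/127581 ≈ -7.8382e-6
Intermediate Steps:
f = 17 (f = 3 + 14 = 17)
H(S) = -4 + 17*S (H(S) = -4 + S*17 = -4 + 17*S)
1/(-126081 + H((3 + 8)*(-8))) = 1/(-126081 + (-4 + 17*((3 + 8)*(-8)))) = 1/(-126081 + (-4 + 17*(11*(-8)))) = 1/(-126081 + (-4 + 17*(-88))) = 1/(-126081 + (-4 - 1496)) = 1/(-126081 - 1500) = 1/(-127581) = -1/127581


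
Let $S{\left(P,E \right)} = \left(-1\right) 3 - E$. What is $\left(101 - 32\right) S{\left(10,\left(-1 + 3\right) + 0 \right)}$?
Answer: $-345$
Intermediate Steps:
$S{\left(P,E \right)} = -3 - E$
$\left(101 - 32\right) S{\left(10,\left(-1 + 3\right) + 0 \right)} = \left(101 - 32\right) \left(-3 - \left(\left(-1 + 3\right) + 0\right)\right) = 69 \left(-3 - \left(2 + 0\right)\right) = 69 \left(-3 - 2\right) = 69 \left(-5\right) = -345$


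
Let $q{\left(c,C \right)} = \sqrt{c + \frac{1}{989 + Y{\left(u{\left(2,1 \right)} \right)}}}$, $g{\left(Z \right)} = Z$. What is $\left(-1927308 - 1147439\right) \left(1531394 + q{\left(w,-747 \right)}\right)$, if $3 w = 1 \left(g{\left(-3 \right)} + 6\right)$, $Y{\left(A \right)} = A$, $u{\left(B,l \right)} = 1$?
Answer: $-4708649107318 - \frac{3074747 \sqrt{109010}}{330} \approx -4.7087 \cdot 10^{12}$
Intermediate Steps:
$w = 1$ ($w = \frac{1 \left(-3 + 6\right)}{3} = \frac{1 \cdot 3}{3} = \frac{1}{3} \cdot 3 = 1$)
$q{\left(c,C \right)} = \sqrt{\frac{1}{990} + c}$ ($q{\left(c,C \right)} = \sqrt{c + \frac{1}{989 + 1}} = \sqrt{c + \frac{1}{990}} = \sqrt{\frac{1}{990} + c}$)
$\left(-1927308 - 1147439\right) \left(1531394 + q{\left(w,-747 \right)}\right) = \left(-1927308 - 1147439\right) \left(1531394 + \frac{\sqrt{110 + 108900 \cdot 1}}{330}\right) = - 3074747 \left(1531394 + \frac{\sqrt{110 + 108900}}{330}\right) = - 3074747 \left(1531394 + \frac{\sqrt{109010}}{330}\right) = -4708649107318 - \frac{3074747 \sqrt{109010}}{330}$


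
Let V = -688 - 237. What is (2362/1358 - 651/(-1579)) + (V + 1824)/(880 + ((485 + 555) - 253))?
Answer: 4809337035/1787259047 ≈ 2.6909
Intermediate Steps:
V = -925
(2362/1358 - 651/(-1579)) + (V + 1824)/(880 + ((485 + 555) - 253)) = (2362/1358 - 651/(-1579)) + (-925 + 1824)/(880 + ((485 + 555) - 253)) = (2362*(1/1358) - 651*(-1/1579)) + 899/(880 + (1040 - 253)) = (1181/679 + 651/1579) + 899/(880 + 787) = 2306828/1072141 + 899/1667 = 4809337035/1787259047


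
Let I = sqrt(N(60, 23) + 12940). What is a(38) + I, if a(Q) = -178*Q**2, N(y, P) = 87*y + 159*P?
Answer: -257032 + sqrt(21817) ≈ -2.5688e+5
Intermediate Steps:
I = sqrt(21817) (I = sqrt((87*60 + 159*23) + 12940) = sqrt((5220 + 3657) + 12940) = sqrt(8877 + 12940) = sqrt(21817) ≈ 147.71)
a(38) + I = -178*38**2 + sqrt(21817) = -178*1444 + sqrt(21817) = -257032 + sqrt(21817)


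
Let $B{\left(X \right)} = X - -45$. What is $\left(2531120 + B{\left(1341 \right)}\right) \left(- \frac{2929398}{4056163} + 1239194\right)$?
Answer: $\frac{12729311988784319344}{4056163} \approx 3.1383 \cdot 10^{12}$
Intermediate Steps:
$B{\left(X \right)} = 45 + X$ ($B{\left(X \right)} = X + 45 = 45 + X$)
$\left(2531120 + B{\left(1341 \right)}\right) \left(- \frac{2929398}{4056163} + 1239194\right) = \left(2531120 + \left(45 + 1341\right)\right) \left(- \frac{2929398}{4056163} + 1239194\right) = \left(2531120 + 1386\right) \left(\left(-2929398\right) \frac{1}{4056163} + 1239194\right) = 2532506 \left(- \frac{2929398}{4056163} + 1239194\right) = 2532506 \cdot \frac{5026369923224}{4056163} = \frac{12729311988784319344}{4056163}$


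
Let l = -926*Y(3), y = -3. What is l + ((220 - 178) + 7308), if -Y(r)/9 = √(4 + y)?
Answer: 15684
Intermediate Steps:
Y(r) = -9 (Y(r) = -9*√(4 - 3) = -9*√1 = -9*1 = -9)
l = 8334 (l = -926*(-9) = 8334)
l + ((220 - 178) + 7308) = 8334 + ((220 - 178) + 7308) = 8334 + (42 + 7308) = 8334 + 7350 = 15684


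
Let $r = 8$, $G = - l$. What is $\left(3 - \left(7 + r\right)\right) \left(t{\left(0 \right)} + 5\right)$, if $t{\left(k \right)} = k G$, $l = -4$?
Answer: $-60$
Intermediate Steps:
$G = 4$ ($G = \left(-1\right) \left(-4\right) = 4$)
$t{\left(k \right)} = 4 k$ ($t{\left(k \right)} = k 4 = 4 k$)
$\left(3 - \left(7 + r\right)\right) \left(t{\left(0 \right)} + 5\right) = \left(3 - 15\right) \left(4 \cdot 0 + 5\right) = \left(3 - 15\right) \left(0 + 5\right) = \left(3 - 15\right) 5 = \left(-12\right) 5 = -60$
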